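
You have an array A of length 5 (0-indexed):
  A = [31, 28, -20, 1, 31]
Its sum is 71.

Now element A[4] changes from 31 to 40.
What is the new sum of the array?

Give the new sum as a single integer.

Answer: 80

Derivation:
Old value at index 4: 31
New value at index 4: 40
Delta = 40 - 31 = 9
New sum = old_sum + delta = 71 + (9) = 80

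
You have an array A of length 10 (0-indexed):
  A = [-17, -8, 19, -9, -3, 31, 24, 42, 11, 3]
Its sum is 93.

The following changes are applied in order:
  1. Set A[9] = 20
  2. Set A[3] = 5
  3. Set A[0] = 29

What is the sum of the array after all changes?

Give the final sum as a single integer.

Answer: 170

Derivation:
Initial sum: 93
Change 1: A[9] 3 -> 20, delta = 17, sum = 110
Change 2: A[3] -9 -> 5, delta = 14, sum = 124
Change 3: A[0] -17 -> 29, delta = 46, sum = 170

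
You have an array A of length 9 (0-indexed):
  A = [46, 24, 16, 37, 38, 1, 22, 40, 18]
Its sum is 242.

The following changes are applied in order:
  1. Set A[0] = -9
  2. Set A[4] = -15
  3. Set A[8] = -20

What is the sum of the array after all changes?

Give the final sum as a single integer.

Answer: 96

Derivation:
Initial sum: 242
Change 1: A[0] 46 -> -9, delta = -55, sum = 187
Change 2: A[4] 38 -> -15, delta = -53, sum = 134
Change 3: A[8] 18 -> -20, delta = -38, sum = 96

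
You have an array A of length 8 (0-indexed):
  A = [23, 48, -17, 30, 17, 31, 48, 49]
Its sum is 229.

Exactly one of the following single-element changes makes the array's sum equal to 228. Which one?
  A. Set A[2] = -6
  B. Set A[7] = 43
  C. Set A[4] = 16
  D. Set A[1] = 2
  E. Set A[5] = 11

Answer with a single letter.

Option A: A[2] -17->-6, delta=11, new_sum=229+(11)=240
Option B: A[7] 49->43, delta=-6, new_sum=229+(-6)=223
Option C: A[4] 17->16, delta=-1, new_sum=229+(-1)=228 <-- matches target
Option D: A[1] 48->2, delta=-46, new_sum=229+(-46)=183
Option E: A[5] 31->11, delta=-20, new_sum=229+(-20)=209

Answer: C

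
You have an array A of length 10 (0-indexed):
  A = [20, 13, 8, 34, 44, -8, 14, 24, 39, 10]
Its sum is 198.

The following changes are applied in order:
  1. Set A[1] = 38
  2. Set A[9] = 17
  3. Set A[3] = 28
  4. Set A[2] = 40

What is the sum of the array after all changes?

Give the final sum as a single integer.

Initial sum: 198
Change 1: A[1] 13 -> 38, delta = 25, sum = 223
Change 2: A[9] 10 -> 17, delta = 7, sum = 230
Change 3: A[3] 34 -> 28, delta = -6, sum = 224
Change 4: A[2] 8 -> 40, delta = 32, sum = 256

Answer: 256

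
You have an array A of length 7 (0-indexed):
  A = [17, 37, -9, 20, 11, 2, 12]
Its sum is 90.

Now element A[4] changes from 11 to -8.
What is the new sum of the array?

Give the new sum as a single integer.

Answer: 71

Derivation:
Old value at index 4: 11
New value at index 4: -8
Delta = -8 - 11 = -19
New sum = old_sum + delta = 90 + (-19) = 71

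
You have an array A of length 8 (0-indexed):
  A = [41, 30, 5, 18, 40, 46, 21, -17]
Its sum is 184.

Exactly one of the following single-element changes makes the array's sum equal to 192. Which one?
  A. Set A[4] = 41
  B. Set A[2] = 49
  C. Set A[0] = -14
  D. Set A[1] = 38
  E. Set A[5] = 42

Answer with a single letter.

Answer: D

Derivation:
Option A: A[4] 40->41, delta=1, new_sum=184+(1)=185
Option B: A[2] 5->49, delta=44, new_sum=184+(44)=228
Option C: A[0] 41->-14, delta=-55, new_sum=184+(-55)=129
Option D: A[1] 30->38, delta=8, new_sum=184+(8)=192 <-- matches target
Option E: A[5] 46->42, delta=-4, new_sum=184+(-4)=180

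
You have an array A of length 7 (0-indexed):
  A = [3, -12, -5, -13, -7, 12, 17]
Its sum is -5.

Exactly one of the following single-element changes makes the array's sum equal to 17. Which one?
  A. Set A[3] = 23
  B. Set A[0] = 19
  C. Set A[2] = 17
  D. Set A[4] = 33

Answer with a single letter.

Answer: C

Derivation:
Option A: A[3] -13->23, delta=36, new_sum=-5+(36)=31
Option B: A[0] 3->19, delta=16, new_sum=-5+(16)=11
Option C: A[2] -5->17, delta=22, new_sum=-5+(22)=17 <-- matches target
Option D: A[4] -7->33, delta=40, new_sum=-5+(40)=35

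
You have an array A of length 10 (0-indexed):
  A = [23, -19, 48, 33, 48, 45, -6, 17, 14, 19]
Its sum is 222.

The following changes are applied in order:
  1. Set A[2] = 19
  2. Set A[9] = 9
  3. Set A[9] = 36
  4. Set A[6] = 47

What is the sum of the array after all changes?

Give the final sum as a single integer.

Initial sum: 222
Change 1: A[2] 48 -> 19, delta = -29, sum = 193
Change 2: A[9] 19 -> 9, delta = -10, sum = 183
Change 3: A[9] 9 -> 36, delta = 27, sum = 210
Change 4: A[6] -6 -> 47, delta = 53, sum = 263

Answer: 263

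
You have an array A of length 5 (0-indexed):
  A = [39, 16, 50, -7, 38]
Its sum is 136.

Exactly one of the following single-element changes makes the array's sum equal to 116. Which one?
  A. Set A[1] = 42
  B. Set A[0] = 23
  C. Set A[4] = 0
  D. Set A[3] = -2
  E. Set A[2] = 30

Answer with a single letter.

Option A: A[1] 16->42, delta=26, new_sum=136+(26)=162
Option B: A[0] 39->23, delta=-16, new_sum=136+(-16)=120
Option C: A[4] 38->0, delta=-38, new_sum=136+(-38)=98
Option D: A[3] -7->-2, delta=5, new_sum=136+(5)=141
Option E: A[2] 50->30, delta=-20, new_sum=136+(-20)=116 <-- matches target

Answer: E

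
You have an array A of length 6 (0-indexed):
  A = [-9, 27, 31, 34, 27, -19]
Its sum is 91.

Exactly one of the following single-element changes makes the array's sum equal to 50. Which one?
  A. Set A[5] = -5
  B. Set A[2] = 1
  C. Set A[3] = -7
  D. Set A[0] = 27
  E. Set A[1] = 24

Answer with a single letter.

Answer: C

Derivation:
Option A: A[5] -19->-5, delta=14, new_sum=91+(14)=105
Option B: A[2] 31->1, delta=-30, new_sum=91+(-30)=61
Option C: A[3] 34->-7, delta=-41, new_sum=91+(-41)=50 <-- matches target
Option D: A[0] -9->27, delta=36, new_sum=91+(36)=127
Option E: A[1] 27->24, delta=-3, new_sum=91+(-3)=88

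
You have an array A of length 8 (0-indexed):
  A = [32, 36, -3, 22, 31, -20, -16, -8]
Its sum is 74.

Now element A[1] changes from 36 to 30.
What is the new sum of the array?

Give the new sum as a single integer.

Answer: 68

Derivation:
Old value at index 1: 36
New value at index 1: 30
Delta = 30 - 36 = -6
New sum = old_sum + delta = 74 + (-6) = 68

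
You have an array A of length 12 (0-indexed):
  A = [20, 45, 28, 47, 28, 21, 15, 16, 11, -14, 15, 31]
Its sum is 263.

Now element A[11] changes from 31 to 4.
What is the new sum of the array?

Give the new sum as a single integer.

Old value at index 11: 31
New value at index 11: 4
Delta = 4 - 31 = -27
New sum = old_sum + delta = 263 + (-27) = 236

Answer: 236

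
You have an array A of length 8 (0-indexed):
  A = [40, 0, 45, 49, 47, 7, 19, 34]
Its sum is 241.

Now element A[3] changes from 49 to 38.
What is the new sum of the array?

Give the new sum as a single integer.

Answer: 230

Derivation:
Old value at index 3: 49
New value at index 3: 38
Delta = 38 - 49 = -11
New sum = old_sum + delta = 241 + (-11) = 230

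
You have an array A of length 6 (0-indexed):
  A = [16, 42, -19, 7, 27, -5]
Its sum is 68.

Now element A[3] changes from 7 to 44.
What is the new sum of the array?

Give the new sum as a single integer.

Old value at index 3: 7
New value at index 3: 44
Delta = 44 - 7 = 37
New sum = old_sum + delta = 68 + (37) = 105

Answer: 105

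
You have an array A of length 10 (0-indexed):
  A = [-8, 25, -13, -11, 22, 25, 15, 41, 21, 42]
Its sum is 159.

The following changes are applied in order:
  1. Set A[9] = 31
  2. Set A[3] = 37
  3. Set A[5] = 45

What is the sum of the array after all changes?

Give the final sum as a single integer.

Initial sum: 159
Change 1: A[9] 42 -> 31, delta = -11, sum = 148
Change 2: A[3] -11 -> 37, delta = 48, sum = 196
Change 3: A[5] 25 -> 45, delta = 20, sum = 216

Answer: 216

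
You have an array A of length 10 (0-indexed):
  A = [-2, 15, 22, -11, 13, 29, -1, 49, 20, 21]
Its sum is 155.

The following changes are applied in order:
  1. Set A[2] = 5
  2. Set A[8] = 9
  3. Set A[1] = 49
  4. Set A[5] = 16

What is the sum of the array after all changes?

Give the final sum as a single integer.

Initial sum: 155
Change 1: A[2] 22 -> 5, delta = -17, sum = 138
Change 2: A[8] 20 -> 9, delta = -11, sum = 127
Change 3: A[1] 15 -> 49, delta = 34, sum = 161
Change 4: A[5] 29 -> 16, delta = -13, sum = 148

Answer: 148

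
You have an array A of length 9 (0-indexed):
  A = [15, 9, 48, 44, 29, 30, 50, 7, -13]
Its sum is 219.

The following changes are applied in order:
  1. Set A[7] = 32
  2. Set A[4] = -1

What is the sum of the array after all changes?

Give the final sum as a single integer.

Initial sum: 219
Change 1: A[7] 7 -> 32, delta = 25, sum = 244
Change 2: A[4] 29 -> -1, delta = -30, sum = 214

Answer: 214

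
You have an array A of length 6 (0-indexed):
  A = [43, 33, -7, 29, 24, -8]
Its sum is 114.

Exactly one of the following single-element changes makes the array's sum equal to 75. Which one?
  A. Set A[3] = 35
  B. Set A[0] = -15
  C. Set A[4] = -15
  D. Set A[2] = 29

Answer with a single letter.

Option A: A[3] 29->35, delta=6, new_sum=114+(6)=120
Option B: A[0] 43->-15, delta=-58, new_sum=114+(-58)=56
Option C: A[4] 24->-15, delta=-39, new_sum=114+(-39)=75 <-- matches target
Option D: A[2] -7->29, delta=36, new_sum=114+(36)=150

Answer: C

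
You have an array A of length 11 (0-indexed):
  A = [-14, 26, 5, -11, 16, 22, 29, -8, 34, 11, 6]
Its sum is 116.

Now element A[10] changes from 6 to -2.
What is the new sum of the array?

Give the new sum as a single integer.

Answer: 108

Derivation:
Old value at index 10: 6
New value at index 10: -2
Delta = -2 - 6 = -8
New sum = old_sum + delta = 116 + (-8) = 108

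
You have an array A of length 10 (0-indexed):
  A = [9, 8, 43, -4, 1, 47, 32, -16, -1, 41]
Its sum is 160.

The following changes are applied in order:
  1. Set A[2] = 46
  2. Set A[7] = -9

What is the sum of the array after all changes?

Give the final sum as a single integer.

Initial sum: 160
Change 1: A[2] 43 -> 46, delta = 3, sum = 163
Change 2: A[7] -16 -> -9, delta = 7, sum = 170

Answer: 170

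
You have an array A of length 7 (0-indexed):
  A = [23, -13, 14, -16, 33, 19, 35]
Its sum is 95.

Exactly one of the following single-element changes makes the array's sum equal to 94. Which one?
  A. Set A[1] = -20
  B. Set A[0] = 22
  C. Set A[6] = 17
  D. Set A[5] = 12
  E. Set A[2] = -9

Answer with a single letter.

Answer: B

Derivation:
Option A: A[1] -13->-20, delta=-7, new_sum=95+(-7)=88
Option B: A[0] 23->22, delta=-1, new_sum=95+(-1)=94 <-- matches target
Option C: A[6] 35->17, delta=-18, new_sum=95+(-18)=77
Option D: A[5] 19->12, delta=-7, new_sum=95+(-7)=88
Option E: A[2] 14->-9, delta=-23, new_sum=95+(-23)=72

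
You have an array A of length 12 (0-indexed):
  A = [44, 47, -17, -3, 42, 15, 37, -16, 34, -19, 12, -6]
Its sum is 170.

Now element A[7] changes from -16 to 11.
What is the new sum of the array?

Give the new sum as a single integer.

Answer: 197

Derivation:
Old value at index 7: -16
New value at index 7: 11
Delta = 11 - -16 = 27
New sum = old_sum + delta = 170 + (27) = 197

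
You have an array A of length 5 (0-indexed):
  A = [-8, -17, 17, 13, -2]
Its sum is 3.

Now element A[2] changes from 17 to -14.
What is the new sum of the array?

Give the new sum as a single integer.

Old value at index 2: 17
New value at index 2: -14
Delta = -14 - 17 = -31
New sum = old_sum + delta = 3 + (-31) = -28

Answer: -28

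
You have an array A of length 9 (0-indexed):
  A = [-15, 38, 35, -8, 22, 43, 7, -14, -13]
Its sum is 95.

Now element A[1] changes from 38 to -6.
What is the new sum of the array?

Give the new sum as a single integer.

Answer: 51

Derivation:
Old value at index 1: 38
New value at index 1: -6
Delta = -6 - 38 = -44
New sum = old_sum + delta = 95 + (-44) = 51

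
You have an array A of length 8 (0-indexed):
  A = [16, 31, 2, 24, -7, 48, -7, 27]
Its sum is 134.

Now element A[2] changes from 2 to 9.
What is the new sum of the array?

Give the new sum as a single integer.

Answer: 141

Derivation:
Old value at index 2: 2
New value at index 2: 9
Delta = 9 - 2 = 7
New sum = old_sum + delta = 134 + (7) = 141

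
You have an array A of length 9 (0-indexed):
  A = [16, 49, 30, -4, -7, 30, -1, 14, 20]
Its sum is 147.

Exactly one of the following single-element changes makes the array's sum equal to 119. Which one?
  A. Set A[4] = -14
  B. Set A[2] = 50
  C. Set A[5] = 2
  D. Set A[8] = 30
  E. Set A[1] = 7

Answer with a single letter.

Option A: A[4] -7->-14, delta=-7, new_sum=147+(-7)=140
Option B: A[2] 30->50, delta=20, new_sum=147+(20)=167
Option C: A[5] 30->2, delta=-28, new_sum=147+(-28)=119 <-- matches target
Option D: A[8] 20->30, delta=10, new_sum=147+(10)=157
Option E: A[1] 49->7, delta=-42, new_sum=147+(-42)=105

Answer: C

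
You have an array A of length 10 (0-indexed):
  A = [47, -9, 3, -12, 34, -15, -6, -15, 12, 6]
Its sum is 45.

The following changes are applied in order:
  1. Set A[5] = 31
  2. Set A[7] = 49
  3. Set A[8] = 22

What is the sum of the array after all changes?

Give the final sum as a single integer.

Answer: 165

Derivation:
Initial sum: 45
Change 1: A[5] -15 -> 31, delta = 46, sum = 91
Change 2: A[7] -15 -> 49, delta = 64, sum = 155
Change 3: A[8] 12 -> 22, delta = 10, sum = 165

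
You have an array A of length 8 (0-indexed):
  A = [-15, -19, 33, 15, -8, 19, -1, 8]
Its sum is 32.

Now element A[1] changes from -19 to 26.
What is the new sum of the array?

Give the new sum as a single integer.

Old value at index 1: -19
New value at index 1: 26
Delta = 26 - -19 = 45
New sum = old_sum + delta = 32 + (45) = 77

Answer: 77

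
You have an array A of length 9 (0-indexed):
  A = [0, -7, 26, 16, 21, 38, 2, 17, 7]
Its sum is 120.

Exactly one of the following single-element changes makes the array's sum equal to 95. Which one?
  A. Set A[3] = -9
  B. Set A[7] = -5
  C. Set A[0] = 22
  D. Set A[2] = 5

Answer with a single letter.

Option A: A[3] 16->-9, delta=-25, new_sum=120+(-25)=95 <-- matches target
Option B: A[7] 17->-5, delta=-22, new_sum=120+(-22)=98
Option C: A[0] 0->22, delta=22, new_sum=120+(22)=142
Option D: A[2] 26->5, delta=-21, new_sum=120+(-21)=99

Answer: A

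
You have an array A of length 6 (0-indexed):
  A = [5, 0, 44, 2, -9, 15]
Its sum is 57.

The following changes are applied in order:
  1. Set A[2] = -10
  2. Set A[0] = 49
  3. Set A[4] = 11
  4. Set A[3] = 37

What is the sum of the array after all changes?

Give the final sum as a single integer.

Answer: 102

Derivation:
Initial sum: 57
Change 1: A[2] 44 -> -10, delta = -54, sum = 3
Change 2: A[0] 5 -> 49, delta = 44, sum = 47
Change 3: A[4] -9 -> 11, delta = 20, sum = 67
Change 4: A[3] 2 -> 37, delta = 35, sum = 102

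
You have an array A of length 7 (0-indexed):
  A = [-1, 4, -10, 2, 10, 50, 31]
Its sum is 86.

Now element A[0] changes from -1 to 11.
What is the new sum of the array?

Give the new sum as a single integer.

Old value at index 0: -1
New value at index 0: 11
Delta = 11 - -1 = 12
New sum = old_sum + delta = 86 + (12) = 98

Answer: 98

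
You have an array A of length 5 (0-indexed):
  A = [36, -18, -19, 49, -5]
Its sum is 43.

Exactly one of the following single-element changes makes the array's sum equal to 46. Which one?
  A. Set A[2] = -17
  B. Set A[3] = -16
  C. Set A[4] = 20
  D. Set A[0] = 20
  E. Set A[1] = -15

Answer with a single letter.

Answer: E

Derivation:
Option A: A[2] -19->-17, delta=2, new_sum=43+(2)=45
Option B: A[3] 49->-16, delta=-65, new_sum=43+(-65)=-22
Option C: A[4] -5->20, delta=25, new_sum=43+(25)=68
Option D: A[0] 36->20, delta=-16, new_sum=43+(-16)=27
Option E: A[1] -18->-15, delta=3, new_sum=43+(3)=46 <-- matches target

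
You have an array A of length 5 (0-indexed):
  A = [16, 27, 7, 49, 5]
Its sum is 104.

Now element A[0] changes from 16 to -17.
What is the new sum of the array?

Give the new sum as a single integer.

Answer: 71

Derivation:
Old value at index 0: 16
New value at index 0: -17
Delta = -17 - 16 = -33
New sum = old_sum + delta = 104 + (-33) = 71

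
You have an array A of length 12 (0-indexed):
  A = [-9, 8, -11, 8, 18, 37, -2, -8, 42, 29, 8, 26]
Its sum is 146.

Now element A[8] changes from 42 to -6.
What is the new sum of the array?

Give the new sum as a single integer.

Old value at index 8: 42
New value at index 8: -6
Delta = -6 - 42 = -48
New sum = old_sum + delta = 146 + (-48) = 98

Answer: 98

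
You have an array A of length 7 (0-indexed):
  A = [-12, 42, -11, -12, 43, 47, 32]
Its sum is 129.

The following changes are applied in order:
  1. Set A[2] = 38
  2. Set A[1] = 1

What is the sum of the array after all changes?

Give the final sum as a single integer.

Answer: 137

Derivation:
Initial sum: 129
Change 1: A[2] -11 -> 38, delta = 49, sum = 178
Change 2: A[1] 42 -> 1, delta = -41, sum = 137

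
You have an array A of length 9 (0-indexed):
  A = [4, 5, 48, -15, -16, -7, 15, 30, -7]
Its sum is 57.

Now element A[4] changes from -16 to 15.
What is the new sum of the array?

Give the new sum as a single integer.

Answer: 88

Derivation:
Old value at index 4: -16
New value at index 4: 15
Delta = 15 - -16 = 31
New sum = old_sum + delta = 57 + (31) = 88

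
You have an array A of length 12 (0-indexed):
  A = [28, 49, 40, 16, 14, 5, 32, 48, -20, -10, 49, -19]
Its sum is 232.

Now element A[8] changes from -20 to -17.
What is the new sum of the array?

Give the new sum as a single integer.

Answer: 235

Derivation:
Old value at index 8: -20
New value at index 8: -17
Delta = -17 - -20 = 3
New sum = old_sum + delta = 232 + (3) = 235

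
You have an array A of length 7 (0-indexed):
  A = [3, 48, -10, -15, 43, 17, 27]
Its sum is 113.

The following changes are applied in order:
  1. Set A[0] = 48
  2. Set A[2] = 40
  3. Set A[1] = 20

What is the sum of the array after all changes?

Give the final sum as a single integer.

Answer: 180

Derivation:
Initial sum: 113
Change 1: A[0] 3 -> 48, delta = 45, sum = 158
Change 2: A[2] -10 -> 40, delta = 50, sum = 208
Change 3: A[1] 48 -> 20, delta = -28, sum = 180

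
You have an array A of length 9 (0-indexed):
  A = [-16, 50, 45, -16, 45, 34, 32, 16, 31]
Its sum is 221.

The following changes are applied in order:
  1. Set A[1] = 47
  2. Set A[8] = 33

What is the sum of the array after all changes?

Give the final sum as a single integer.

Initial sum: 221
Change 1: A[1] 50 -> 47, delta = -3, sum = 218
Change 2: A[8] 31 -> 33, delta = 2, sum = 220

Answer: 220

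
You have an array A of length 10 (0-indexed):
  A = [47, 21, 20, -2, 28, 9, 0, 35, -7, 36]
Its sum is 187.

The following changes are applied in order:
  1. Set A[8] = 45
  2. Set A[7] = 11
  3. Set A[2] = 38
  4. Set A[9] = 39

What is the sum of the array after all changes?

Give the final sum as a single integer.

Answer: 236

Derivation:
Initial sum: 187
Change 1: A[8] -7 -> 45, delta = 52, sum = 239
Change 2: A[7] 35 -> 11, delta = -24, sum = 215
Change 3: A[2] 20 -> 38, delta = 18, sum = 233
Change 4: A[9] 36 -> 39, delta = 3, sum = 236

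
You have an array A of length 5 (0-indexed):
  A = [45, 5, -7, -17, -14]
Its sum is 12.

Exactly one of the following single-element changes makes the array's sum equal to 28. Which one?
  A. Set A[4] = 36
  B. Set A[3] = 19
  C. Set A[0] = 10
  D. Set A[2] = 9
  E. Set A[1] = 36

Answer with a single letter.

Answer: D

Derivation:
Option A: A[4] -14->36, delta=50, new_sum=12+(50)=62
Option B: A[3] -17->19, delta=36, new_sum=12+(36)=48
Option C: A[0] 45->10, delta=-35, new_sum=12+(-35)=-23
Option D: A[2] -7->9, delta=16, new_sum=12+(16)=28 <-- matches target
Option E: A[1] 5->36, delta=31, new_sum=12+(31)=43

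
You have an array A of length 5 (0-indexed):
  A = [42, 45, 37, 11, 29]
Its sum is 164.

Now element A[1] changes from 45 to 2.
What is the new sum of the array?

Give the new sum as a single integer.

Old value at index 1: 45
New value at index 1: 2
Delta = 2 - 45 = -43
New sum = old_sum + delta = 164 + (-43) = 121

Answer: 121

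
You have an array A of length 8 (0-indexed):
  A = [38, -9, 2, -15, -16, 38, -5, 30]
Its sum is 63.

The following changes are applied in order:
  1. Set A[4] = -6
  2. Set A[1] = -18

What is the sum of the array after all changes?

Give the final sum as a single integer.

Answer: 64

Derivation:
Initial sum: 63
Change 1: A[4] -16 -> -6, delta = 10, sum = 73
Change 2: A[1] -9 -> -18, delta = -9, sum = 64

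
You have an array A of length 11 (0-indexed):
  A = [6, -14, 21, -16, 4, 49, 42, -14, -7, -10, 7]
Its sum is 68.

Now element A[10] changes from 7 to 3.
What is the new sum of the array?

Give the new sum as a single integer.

Answer: 64

Derivation:
Old value at index 10: 7
New value at index 10: 3
Delta = 3 - 7 = -4
New sum = old_sum + delta = 68 + (-4) = 64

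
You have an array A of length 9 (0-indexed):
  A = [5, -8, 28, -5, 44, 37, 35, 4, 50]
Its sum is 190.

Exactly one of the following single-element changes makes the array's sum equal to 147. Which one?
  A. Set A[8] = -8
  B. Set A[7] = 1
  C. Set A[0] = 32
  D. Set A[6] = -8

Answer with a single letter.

Answer: D

Derivation:
Option A: A[8] 50->-8, delta=-58, new_sum=190+(-58)=132
Option B: A[7] 4->1, delta=-3, new_sum=190+(-3)=187
Option C: A[0] 5->32, delta=27, new_sum=190+(27)=217
Option D: A[6] 35->-8, delta=-43, new_sum=190+(-43)=147 <-- matches target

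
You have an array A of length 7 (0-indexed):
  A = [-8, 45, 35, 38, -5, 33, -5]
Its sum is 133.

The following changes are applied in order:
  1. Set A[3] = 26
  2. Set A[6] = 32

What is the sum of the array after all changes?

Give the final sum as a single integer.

Initial sum: 133
Change 1: A[3] 38 -> 26, delta = -12, sum = 121
Change 2: A[6] -5 -> 32, delta = 37, sum = 158

Answer: 158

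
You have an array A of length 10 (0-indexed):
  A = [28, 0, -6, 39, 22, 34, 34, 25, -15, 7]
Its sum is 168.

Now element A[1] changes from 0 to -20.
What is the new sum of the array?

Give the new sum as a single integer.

Answer: 148

Derivation:
Old value at index 1: 0
New value at index 1: -20
Delta = -20 - 0 = -20
New sum = old_sum + delta = 168 + (-20) = 148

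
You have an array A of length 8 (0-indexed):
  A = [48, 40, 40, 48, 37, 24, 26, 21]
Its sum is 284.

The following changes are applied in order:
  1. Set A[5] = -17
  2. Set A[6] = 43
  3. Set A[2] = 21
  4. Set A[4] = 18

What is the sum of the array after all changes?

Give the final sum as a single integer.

Answer: 222

Derivation:
Initial sum: 284
Change 1: A[5] 24 -> -17, delta = -41, sum = 243
Change 2: A[6] 26 -> 43, delta = 17, sum = 260
Change 3: A[2] 40 -> 21, delta = -19, sum = 241
Change 4: A[4] 37 -> 18, delta = -19, sum = 222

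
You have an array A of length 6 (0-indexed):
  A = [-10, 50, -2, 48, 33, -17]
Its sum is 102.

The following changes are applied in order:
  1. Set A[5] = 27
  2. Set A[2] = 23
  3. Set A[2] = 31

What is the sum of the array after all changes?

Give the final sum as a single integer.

Initial sum: 102
Change 1: A[5] -17 -> 27, delta = 44, sum = 146
Change 2: A[2] -2 -> 23, delta = 25, sum = 171
Change 3: A[2] 23 -> 31, delta = 8, sum = 179

Answer: 179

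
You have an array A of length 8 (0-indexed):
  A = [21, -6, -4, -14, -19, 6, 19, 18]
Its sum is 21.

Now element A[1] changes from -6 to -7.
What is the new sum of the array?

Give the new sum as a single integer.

Answer: 20

Derivation:
Old value at index 1: -6
New value at index 1: -7
Delta = -7 - -6 = -1
New sum = old_sum + delta = 21 + (-1) = 20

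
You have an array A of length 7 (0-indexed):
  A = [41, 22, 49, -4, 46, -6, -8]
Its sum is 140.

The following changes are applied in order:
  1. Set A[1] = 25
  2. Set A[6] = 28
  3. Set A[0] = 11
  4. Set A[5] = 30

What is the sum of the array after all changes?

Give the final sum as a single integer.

Answer: 185

Derivation:
Initial sum: 140
Change 1: A[1] 22 -> 25, delta = 3, sum = 143
Change 2: A[6] -8 -> 28, delta = 36, sum = 179
Change 3: A[0] 41 -> 11, delta = -30, sum = 149
Change 4: A[5] -6 -> 30, delta = 36, sum = 185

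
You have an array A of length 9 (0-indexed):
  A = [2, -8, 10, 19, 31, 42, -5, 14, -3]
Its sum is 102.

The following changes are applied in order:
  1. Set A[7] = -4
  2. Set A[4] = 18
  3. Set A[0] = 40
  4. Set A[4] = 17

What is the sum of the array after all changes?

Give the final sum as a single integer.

Answer: 108

Derivation:
Initial sum: 102
Change 1: A[7] 14 -> -4, delta = -18, sum = 84
Change 2: A[4] 31 -> 18, delta = -13, sum = 71
Change 3: A[0] 2 -> 40, delta = 38, sum = 109
Change 4: A[4] 18 -> 17, delta = -1, sum = 108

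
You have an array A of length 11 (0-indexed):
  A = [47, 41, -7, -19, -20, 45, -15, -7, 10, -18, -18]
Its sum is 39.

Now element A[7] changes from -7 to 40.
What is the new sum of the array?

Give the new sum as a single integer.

Answer: 86

Derivation:
Old value at index 7: -7
New value at index 7: 40
Delta = 40 - -7 = 47
New sum = old_sum + delta = 39 + (47) = 86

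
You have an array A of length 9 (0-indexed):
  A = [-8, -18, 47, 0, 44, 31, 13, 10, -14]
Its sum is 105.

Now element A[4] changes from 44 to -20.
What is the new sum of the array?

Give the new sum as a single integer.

Old value at index 4: 44
New value at index 4: -20
Delta = -20 - 44 = -64
New sum = old_sum + delta = 105 + (-64) = 41

Answer: 41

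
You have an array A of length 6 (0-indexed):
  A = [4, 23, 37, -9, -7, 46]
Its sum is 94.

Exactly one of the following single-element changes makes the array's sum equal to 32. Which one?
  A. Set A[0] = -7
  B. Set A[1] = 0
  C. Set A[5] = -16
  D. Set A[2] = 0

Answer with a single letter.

Answer: C

Derivation:
Option A: A[0] 4->-7, delta=-11, new_sum=94+(-11)=83
Option B: A[1] 23->0, delta=-23, new_sum=94+(-23)=71
Option C: A[5] 46->-16, delta=-62, new_sum=94+(-62)=32 <-- matches target
Option D: A[2] 37->0, delta=-37, new_sum=94+(-37)=57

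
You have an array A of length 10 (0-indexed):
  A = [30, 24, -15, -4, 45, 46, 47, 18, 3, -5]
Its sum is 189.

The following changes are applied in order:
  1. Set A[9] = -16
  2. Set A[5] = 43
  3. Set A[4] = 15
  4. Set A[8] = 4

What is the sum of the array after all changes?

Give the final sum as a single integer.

Answer: 146

Derivation:
Initial sum: 189
Change 1: A[9] -5 -> -16, delta = -11, sum = 178
Change 2: A[5] 46 -> 43, delta = -3, sum = 175
Change 3: A[4] 45 -> 15, delta = -30, sum = 145
Change 4: A[8] 3 -> 4, delta = 1, sum = 146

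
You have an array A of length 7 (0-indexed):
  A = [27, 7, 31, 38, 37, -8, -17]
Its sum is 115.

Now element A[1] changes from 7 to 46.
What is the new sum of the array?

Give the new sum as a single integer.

Old value at index 1: 7
New value at index 1: 46
Delta = 46 - 7 = 39
New sum = old_sum + delta = 115 + (39) = 154

Answer: 154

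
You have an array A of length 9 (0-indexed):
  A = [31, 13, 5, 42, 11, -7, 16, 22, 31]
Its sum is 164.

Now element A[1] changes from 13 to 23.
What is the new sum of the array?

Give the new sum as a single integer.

Answer: 174

Derivation:
Old value at index 1: 13
New value at index 1: 23
Delta = 23 - 13 = 10
New sum = old_sum + delta = 164 + (10) = 174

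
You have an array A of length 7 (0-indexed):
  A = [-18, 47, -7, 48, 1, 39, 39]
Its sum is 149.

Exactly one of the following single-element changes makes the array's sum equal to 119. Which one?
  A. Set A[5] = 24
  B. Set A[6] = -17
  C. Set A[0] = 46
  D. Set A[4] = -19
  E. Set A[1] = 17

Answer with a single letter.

Option A: A[5] 39->24, delta=-15, new_sum=149+(-15)=134
Option B: A[6] 39->-17, delta=-56, new_sum=149+(-56)=93
Option C: A[0] -18->46, delta=64, new_sum=149+(64)=213
Option D: A[4] 1->-19, delta=-20, new_sum=149+(-20)=129
Option E: A[1] 47->17, delta=-30, new_sum=149+(-30)=119 <-- matches target

Answer: E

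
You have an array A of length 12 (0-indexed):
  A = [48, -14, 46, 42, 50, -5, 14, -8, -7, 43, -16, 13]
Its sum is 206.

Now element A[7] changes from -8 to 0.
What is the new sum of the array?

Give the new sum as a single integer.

Old value at index 7: -8
New value at index 7: 0
Delta = 0 - -8 = 8
New sum = old_sum + delta = 206 + (8) = 214

Answer: 214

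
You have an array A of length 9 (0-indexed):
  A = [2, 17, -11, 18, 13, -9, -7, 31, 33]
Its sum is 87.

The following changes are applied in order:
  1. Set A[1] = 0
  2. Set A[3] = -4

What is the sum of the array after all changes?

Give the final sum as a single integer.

Initial sum: 87
Change 1: A[1] 17 -> 0, delta = -17, sum = 70
Change 2: A[3] 18 -> -4, delta = -22, sum = 48

Answer: 48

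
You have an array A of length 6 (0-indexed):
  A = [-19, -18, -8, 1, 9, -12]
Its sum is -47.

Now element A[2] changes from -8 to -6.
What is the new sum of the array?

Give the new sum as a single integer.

Answer: -45

Derivation:
Old value at index 2: -8
New value at index 2: -6
Delta = -6 - -8 = 2
New sum = old_sum + delta = -47 + (2) = -45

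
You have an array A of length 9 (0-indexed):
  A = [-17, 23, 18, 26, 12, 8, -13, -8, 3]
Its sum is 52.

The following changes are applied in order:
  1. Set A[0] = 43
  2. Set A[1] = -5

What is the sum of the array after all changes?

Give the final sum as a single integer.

Initial sum: 52
Change 1: A[0] -17 -> 43, delta = 60, sum = 112
Change 2: A[1] 23 -> -5, delta = -28, sum = 84

Answer: 84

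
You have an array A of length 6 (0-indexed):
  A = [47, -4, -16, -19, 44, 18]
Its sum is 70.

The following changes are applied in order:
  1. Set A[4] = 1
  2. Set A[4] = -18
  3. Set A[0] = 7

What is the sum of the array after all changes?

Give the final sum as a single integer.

Answer: -32

Derivation:
Initial sum: 70
Change 1: A[4] 44 -> 1, delta = -43, sum = 27
Change 2: A[4] 1 -> -18, delta = -19, sum = 8
Change 3: A[0] 47 -> 7, delta = -40, sum = -32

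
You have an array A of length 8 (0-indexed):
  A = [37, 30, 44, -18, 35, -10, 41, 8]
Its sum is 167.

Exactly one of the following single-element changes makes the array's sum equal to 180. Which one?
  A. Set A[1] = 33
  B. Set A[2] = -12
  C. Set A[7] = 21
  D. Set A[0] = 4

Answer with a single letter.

Answer: C

Derivation:
Option A: A[1] 30->33, delta=3, new_sum=167+(3)=170
Option B: A[2] 44->-12, delta=-56, new_sum=167+(-56)=111
Option C: A[7] 8->21, delta=13, new_sum=167+(13)=180 <-- matches target
Option D: A[0] 37->4, delta=-33, new_sum=167+(-33)=134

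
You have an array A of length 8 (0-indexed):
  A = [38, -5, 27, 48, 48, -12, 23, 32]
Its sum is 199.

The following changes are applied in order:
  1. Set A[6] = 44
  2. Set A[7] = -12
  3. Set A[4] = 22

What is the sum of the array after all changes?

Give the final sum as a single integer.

Initial sum: 199
Change 1: A[6] 23 -> 44, delta = 21, sum = 220
Change 2: A[7] 32 -> -12, delta = -44, sum = 176
Change 3: A[4] 48 -> 22, delta = -26, sum = 150

Answer: 150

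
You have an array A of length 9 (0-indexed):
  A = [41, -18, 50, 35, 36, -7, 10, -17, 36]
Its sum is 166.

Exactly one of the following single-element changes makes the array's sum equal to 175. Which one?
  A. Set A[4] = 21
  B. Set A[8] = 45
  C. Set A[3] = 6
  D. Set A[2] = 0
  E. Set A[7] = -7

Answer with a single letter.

Option A: A[4] 36->21, delta=-15, new_sum=166+(-15)=151
Option B: A[8] 36->45, delta=9, new_sum=166+(9)=175 <-- matches target
Option C: A[3] 35->6, delta=-29, new_sum=166+(-29)=137
Option D: A[2] 50->0, delta=-50, new_sum=166+(-50)=116
Option E: A[7] -17->-7, delta=10, new_sum=166+(10)=176

Answer: B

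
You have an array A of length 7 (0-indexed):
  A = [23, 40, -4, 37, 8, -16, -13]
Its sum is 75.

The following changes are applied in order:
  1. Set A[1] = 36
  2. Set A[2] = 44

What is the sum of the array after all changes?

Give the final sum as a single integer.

Answer: 119

Derivation:
Initial sum: 75
Change 1: A[1] 40 -> 36, delta = -4, sum = 71
Change 2: A[2] -4 -> 44, delta = 48, sum = 119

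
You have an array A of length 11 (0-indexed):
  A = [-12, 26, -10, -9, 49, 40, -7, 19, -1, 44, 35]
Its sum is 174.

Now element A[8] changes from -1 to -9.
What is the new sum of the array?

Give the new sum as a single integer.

Old value at index 8: -1
New value at index 8: -9
Delta = -9 - -1 = -8
New sum = old_sum + delta = 174 + (-8) = 166

Answer: 166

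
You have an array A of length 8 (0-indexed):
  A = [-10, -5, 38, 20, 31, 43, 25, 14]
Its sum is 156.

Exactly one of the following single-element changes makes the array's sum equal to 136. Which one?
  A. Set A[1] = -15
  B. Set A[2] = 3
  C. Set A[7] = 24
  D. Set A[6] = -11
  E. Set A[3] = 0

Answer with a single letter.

Answer: E

Derivation:
Option A: A[1] -5->-15, delta=-10, new_sum=156+(-10)=146
Option B: A[2] 38->3, delta=-35, new_sum=156+(-35)=121
Option C: A[7] 14->24, delta=10, new_sum=156+(10)=166
Option D: A[6] 25->-11, delta=-36, new_sum=156+(-36)=120
Option E: A[3] 20->0, delta=-20, new_sum=156+(-20)=136 <-- matches target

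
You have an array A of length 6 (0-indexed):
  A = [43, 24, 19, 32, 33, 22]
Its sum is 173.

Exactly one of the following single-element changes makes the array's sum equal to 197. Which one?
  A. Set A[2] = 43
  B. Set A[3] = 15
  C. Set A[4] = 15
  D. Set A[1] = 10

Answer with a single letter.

Option A: A[2] 19->43, delta=24, new_sum=173+(24)=197 <-- matches target
Option B: A[3] 32->15, delta=-17, new_sum=173+(-17)=156
Option C: A[4] 33->15, delta=-18, new_sum=173+(-18)=155
Option D: A[1] 24->10, delta=-14, new_sum=173+(-14)=159

Answer: A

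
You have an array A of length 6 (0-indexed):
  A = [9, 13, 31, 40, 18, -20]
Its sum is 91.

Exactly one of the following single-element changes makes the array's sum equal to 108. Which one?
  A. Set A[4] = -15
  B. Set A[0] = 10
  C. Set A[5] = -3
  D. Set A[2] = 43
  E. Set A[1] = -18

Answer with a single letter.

Answer: C

Derivation:
Option A: A[4] 18->-15, delta=-33, new_sum=91+(-33)=58
Option B: A[0] 9->10, delta=1, new_sum=91+(1)=92
Option C: A[5] -20->-3, delta=17, new_sum=91+(17)=108 <-- matches target
Option D: A[2] 31->43, delta=12, new_sum=91+(12)=103
Option E: A[1] 13->-18, delta=-31, new_sum=91+(-31)=60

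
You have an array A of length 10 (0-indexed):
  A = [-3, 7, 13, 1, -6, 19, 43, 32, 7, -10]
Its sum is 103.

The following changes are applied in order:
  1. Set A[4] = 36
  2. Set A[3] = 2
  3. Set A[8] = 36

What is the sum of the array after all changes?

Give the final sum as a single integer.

Initial sum: 103
Change 1: A[4] -6 -> 36, delta = 42, sum = 145
Change 2: A[3] 1 -> 2, delta = 1, sum = 146
Change 3: A[8] 7 -> 36, delta = 29, sum = 175

Answer: 175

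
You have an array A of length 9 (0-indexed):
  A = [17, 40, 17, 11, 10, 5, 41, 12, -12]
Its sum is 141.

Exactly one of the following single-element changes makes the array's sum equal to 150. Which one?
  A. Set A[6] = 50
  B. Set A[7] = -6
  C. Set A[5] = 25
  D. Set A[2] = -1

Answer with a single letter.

Answer: A

Derivation:
Option A: A[6] 41->50, delta=9, new_sum=141+(9)=150 <-- matches target
Option B: A[7] 12->-6, delta=-18, new_sum=141+(-18)=123
Option C: A[5] 5->25, delta=20, new_sum=141+(20)=161
Option D: A[2] 17->-1, delta=-18, new_sum=141+(-18)=123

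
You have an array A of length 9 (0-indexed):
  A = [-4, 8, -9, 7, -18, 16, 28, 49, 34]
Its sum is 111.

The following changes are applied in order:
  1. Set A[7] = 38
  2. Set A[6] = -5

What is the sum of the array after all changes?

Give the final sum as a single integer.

Answer: 67

Derivation:
Initial sum: 111
Change 1: A[7] 49 -> 38, delta = -11, sum = 100
Change 2: A[6] 28 -> -5, delta = -33, sum = 67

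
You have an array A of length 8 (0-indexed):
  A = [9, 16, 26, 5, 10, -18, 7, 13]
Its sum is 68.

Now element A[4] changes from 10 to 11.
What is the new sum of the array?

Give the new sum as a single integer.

Old value at index 4: 10
New value at index 4: 11
Delta = 11 - 10 = 1
New sum = old_sum + delta = 68 + (1) = 69

Answer: 69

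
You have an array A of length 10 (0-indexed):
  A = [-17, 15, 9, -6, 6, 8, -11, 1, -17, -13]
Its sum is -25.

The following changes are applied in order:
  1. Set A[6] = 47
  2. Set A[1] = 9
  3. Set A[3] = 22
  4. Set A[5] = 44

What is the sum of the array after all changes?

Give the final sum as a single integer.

Initial sum: -25
Change 1: A[6] -11 -> 47, delta = 58, sum = 33
Change 2: A[1] 15 -> 9, delta = -6, sum = 27
Change 3: A[3] -6 -> 22, delta = 28, sum = 55
Change 4: A[5] 8 -> 44, delta = 36, sum = 91

Answer: 91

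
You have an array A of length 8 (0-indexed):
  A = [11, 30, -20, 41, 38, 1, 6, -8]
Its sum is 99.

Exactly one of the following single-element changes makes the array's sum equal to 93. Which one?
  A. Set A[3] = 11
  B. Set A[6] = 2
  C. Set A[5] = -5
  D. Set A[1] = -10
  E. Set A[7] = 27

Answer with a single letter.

Option A: A[3] 41->11, delta=-30, new_sum=99+(-30)=69
Option B: A[6] 6->2, delta=-4, new_sum=99+(-4)=95
Option C: A[5] 1->-5, delta=-6, new_sum=99+(-6)=93 <-- matches target
Option D: A[1] 30->-10, delta=-40, new_sum=99+(-40)=59
Option E: A[7] -8->27, delta=35, new_sum=99+(35)=134

Answer: C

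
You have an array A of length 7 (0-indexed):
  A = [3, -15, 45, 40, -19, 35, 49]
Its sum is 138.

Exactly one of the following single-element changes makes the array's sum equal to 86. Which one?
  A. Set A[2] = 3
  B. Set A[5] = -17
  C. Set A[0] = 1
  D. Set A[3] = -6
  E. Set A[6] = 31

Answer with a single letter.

Answer: B

Derivation:
Option A: A[2] 45->3, delta=-42, new_sum=138+(-42)=96
Option B: A[5] 35->-17, delta=-52, new_sum=138+(-52)=86 <-- matches target
Option C: A[0] 3->1, delta=-2, new_sum=138+(-2)=136
Option D: A[3] 40->-6, delta=-46, new_sum=138+(-46)=92
Option E: A[6] 49->31, delta=-18, new_sum=138+(-18)=120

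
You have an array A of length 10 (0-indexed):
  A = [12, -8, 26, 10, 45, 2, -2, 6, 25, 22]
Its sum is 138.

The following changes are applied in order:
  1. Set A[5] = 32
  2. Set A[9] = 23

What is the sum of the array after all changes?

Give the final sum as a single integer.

Answer: 169

Derivation:
Initial sum: 138
Change 1: A[5] 2 -> 32, delta = 30, sum = 168
Change 2: A[9] 22 -> 23, delta = 1, sum = 169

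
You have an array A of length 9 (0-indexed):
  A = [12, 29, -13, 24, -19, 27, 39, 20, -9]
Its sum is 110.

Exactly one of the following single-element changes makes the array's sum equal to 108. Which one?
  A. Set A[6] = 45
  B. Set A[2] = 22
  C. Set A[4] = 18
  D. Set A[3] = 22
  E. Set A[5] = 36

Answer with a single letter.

Option A: A[6] 39->45, delta=6, new_sum=110+(6)=116
Option B: A[2] -13->22, delta=35, new_sum=110+(35)=145
Option C: A[4] -19->18, delta=37, new_sum=110+(37)=147
Option D: A[3] 24->22, delta=-2, new_sum=110+(-2)=108 <-- matches target
Option E: A[5] 27->36, delta=9, new_sum=110+(9)=119

Answer: D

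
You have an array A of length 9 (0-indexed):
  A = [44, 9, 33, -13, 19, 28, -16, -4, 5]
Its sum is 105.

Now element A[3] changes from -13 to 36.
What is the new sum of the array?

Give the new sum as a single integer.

Answer: 154

Derivation:
Old value at index 3: -13
New value at index 3: 36
Delta = 36 - -13 = 49
New sum = old_sum + delta = 105 + (49) = 154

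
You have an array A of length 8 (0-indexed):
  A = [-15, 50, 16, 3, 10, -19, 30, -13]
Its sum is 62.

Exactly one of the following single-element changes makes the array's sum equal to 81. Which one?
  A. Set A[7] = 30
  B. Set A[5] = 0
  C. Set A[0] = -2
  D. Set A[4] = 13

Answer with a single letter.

Answer: B

Derivation:
Option A: A[7] -13->30, delta=43, new_sum=62+(43)=105
Option B: A[5] -19->0, delta=19, new_sum=62+(19)=81 <-- matches target
Option C: A[0] -15->-2, delta=13, new_sum=62+(13)=75
Option D: A[4] 10->13, delta=3, new_sum=62+(3)=65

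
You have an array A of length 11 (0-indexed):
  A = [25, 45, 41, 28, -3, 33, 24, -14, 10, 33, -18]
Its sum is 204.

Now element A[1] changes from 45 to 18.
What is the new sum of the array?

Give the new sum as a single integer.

Old value at index 1: 45
New value at index 1: 18
Delta = 18 - 45 = -27
New sum = old_sum + delta = 204 + (-27) = 177

Answer: 177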